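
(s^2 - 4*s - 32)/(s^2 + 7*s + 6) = (s^2 - 4*s - 32)/(s^2 + 7*s + 6)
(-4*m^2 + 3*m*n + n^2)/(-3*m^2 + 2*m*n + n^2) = (4*m + n)/(3*m + n)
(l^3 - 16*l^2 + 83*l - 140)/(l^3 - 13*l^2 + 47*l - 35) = (l - 4)/(l - 1)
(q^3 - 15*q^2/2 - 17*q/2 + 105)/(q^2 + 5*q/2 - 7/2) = (q^2 - 11*q + 30)/(q - 1)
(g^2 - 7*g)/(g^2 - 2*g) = (g - 7)/(g - 2)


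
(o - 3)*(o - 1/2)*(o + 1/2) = o^3 - 3*o^2 - o/4 + 3/4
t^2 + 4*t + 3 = (t + 1)*(t + 3)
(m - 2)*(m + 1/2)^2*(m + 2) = m^4 + m^3 - 15*m^2/4 - 4*m - 1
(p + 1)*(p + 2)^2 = p^3 + 5*p^2 + 8*p + 4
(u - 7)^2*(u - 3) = u^3 - 17*u^2 + 91*u - 147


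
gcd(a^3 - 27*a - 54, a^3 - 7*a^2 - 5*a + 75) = a + 3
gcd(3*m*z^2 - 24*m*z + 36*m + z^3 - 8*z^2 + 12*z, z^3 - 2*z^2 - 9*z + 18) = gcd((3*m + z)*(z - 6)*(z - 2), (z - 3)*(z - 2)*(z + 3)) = z - 2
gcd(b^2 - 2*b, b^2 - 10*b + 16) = b - 2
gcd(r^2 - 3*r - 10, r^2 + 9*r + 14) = r + 2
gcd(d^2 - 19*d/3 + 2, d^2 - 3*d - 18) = d - 6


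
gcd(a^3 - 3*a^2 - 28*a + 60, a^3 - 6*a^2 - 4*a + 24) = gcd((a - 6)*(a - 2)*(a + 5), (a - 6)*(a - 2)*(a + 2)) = a^2 - 8*a + 12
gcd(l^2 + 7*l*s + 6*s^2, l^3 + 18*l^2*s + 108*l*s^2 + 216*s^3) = l + 6*s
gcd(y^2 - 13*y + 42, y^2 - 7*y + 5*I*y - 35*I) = y - 7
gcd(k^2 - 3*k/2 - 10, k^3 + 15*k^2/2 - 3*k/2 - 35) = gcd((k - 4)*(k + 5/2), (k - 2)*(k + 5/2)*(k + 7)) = k + 5/2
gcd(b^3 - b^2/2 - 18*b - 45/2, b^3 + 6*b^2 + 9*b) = b + 3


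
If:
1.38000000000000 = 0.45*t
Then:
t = 3.07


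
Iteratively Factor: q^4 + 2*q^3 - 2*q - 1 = (q + 1)*(q^3 + q^2 - q - 1) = (q + 1)^2*(q^2 - 1) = (q + 1)^3*(q - 1)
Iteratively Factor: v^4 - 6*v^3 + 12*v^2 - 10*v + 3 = (v - 3)*(v^3 - 3*v^2 + 3*v - 1) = (v - 3)*(v - 1)*(v^2 - 2*v + 1) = (v - 3)*(v - 1)^2*(v - 1)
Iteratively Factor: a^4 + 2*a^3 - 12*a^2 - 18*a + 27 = (a - 1)*(a^3 + 3*a^2 - 9*a - 27) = (a - 3)*(a - 1)*(a^2 + 6*a + 9) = (a - 3)*(a - 1)*(a + 3)*(a + 3)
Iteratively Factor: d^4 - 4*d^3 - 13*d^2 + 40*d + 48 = (d - 4)*(d^3 - 13*d - 12) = (d - 4)^2*(d^2 + 4*d + 3) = (d - 4)^2*(d + 1)*(d + 3)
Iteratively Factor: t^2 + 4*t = (t)*(t + 4)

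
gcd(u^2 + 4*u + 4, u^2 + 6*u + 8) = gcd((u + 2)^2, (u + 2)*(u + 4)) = u + 2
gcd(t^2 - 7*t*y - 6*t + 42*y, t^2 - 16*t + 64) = 1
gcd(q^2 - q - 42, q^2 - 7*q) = q - 7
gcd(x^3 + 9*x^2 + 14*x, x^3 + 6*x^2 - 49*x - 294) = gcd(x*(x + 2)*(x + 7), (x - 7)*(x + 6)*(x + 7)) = x + 7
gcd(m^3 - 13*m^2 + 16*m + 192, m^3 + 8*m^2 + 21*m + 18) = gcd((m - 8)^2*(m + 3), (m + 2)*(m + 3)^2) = m + 3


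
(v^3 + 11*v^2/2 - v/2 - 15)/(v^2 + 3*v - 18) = (2*v^3 + 11*v^2 - v - 30)/(2*(v^2 + 3*v - 18))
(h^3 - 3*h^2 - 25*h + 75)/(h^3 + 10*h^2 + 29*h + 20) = (h^2 - 8*h + 15)/(h^2 + 5*h + 4)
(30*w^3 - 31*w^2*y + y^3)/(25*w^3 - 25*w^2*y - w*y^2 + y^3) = (6*w + y)/(5*w + y)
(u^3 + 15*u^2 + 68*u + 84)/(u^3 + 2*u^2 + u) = (u^3 + 15*u^2 + 68*u + 84)/(u*(u^2 + 2*u + 1))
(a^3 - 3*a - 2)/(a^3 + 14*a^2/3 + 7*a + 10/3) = 3*(a^2 - a - 2)/(3*a^2 + 11*a + 10)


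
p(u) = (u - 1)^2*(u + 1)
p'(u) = (u - 1)^2 + (u + 1)*(2*u - 2)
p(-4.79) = -127.06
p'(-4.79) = 77.41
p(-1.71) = -5.21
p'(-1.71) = 11.19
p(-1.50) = -3.12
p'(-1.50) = 8.75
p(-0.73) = 0.81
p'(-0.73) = 2.06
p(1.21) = 0.10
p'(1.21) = 0.97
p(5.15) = 105.92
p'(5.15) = 68.27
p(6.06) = 180.76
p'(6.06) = 97.05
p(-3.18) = -38.09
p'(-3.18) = 35.70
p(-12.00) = -1859.00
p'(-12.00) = 455.00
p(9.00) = 640.00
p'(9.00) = 224.00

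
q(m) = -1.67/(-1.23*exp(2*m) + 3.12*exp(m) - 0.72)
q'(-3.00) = 0.77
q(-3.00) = 2.94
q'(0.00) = 0.81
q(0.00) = -1.43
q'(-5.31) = 0.05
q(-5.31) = 2.37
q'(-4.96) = 0.07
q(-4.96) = 2.39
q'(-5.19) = 0.06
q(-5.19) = 2.38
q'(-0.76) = 6.96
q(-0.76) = -3.55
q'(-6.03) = 0.02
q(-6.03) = 2.34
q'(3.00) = -0.01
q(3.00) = 0.00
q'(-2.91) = 0.89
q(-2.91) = 3.02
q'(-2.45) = 1.98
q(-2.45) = 3.63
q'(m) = -1.67*(2.46*exp(2*m) - 3.12*exp(m))/(-1.23*exp(2*m) + 3.12*exp(m) - 0.72)^2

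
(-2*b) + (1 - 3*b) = 1 - 5*b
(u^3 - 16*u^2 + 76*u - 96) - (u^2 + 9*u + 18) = u^3 - 17*u^2 + 67*u - 114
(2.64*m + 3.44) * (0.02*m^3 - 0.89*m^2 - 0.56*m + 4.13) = 0.0528*m^4 - 2.2808*m^3 - 4.54*m^2 + 8.9768*m + 14.2072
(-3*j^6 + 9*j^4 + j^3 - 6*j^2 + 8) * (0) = 0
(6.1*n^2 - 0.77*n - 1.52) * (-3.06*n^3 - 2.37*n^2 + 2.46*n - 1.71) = -18.666*n^5 - 12.1008*n^4 + 21.4821*n^3 - 8.7228*n^2 - 2.4225*n + 2.5992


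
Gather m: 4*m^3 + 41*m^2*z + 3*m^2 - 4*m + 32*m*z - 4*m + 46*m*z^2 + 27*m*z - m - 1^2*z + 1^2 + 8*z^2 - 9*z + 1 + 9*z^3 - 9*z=4*m^3 + m^2*(41*z + 3) + m*(46*z^2 + 59*z - 9) + 9*z^3 + 8*z^2 - 19*z + 2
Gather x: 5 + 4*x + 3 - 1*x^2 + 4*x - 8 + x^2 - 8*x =0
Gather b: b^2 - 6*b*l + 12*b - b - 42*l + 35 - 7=b^2 + b*(11 - 6*l) - 42*l + 28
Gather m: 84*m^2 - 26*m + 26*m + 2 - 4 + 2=84*m^2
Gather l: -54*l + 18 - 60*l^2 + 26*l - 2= -60*l^2 - 28*l + 16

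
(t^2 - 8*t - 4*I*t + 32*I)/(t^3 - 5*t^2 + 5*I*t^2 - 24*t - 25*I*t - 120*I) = (t - 4*I)/(t^2 + t*(3 + 5*I) + 15*I)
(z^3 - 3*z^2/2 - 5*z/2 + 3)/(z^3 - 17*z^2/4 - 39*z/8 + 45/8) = 4*(z^2 - 3*z + 2)/(4*z^2 - 23*z + 15)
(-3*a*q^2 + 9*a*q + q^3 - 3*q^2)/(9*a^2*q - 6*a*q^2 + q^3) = (q - 3)/(-3*a + q)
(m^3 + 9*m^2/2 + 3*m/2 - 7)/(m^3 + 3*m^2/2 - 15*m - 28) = (m - 1)/(m - 4)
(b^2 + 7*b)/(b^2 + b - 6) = b*(b + 7)/(b^2 + b - 6)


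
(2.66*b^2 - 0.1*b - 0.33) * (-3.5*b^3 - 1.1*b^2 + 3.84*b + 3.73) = -9.31*b^5 - 2.576*b^4 + 11.4794*b^3 + 9.9008*b^2 - 1.6402*b - 1.2309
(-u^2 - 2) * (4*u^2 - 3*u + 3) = -4*u^4 + 3*u^3 - 11*u^2 + 6*u - 6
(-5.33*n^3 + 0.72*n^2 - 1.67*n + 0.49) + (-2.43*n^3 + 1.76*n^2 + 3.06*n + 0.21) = -7.76*n^3 + 2.48*n^2 + 1.39*n + 0.7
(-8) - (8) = -16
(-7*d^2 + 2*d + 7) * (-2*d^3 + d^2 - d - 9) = 14*d^5 - 11*d^4 - 5*d^3 + 68*d^2 - 25*d - 63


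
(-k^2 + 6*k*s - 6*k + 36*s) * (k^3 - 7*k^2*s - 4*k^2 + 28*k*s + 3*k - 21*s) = -k^5 + 13*k^4*s - 2*k^4 - 42*k^3*s^2 + 26*k^3*s + 21*k^3 - 84*k^2*s^2 - 273*k^2*s - 18*k^2 + 882*k*s^2 + 234*k*s - 756*s^2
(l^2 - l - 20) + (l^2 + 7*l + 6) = 2*l^2 + 6*l - 14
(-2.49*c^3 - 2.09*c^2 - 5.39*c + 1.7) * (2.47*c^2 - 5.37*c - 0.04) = -6.1503*c^5 + 8.209*c^4 - 1.9904*c^3 + 33.2269*c^2 - 8.9134*c - 0.068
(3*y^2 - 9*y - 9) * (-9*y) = -27*y^3 + 81*y^2 + 81*y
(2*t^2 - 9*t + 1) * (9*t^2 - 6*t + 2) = 18*t^4 - 93*t^3 + 67*t^2 - 24*t + 2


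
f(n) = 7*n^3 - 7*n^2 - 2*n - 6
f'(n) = 21*n^2 - 14*n - 2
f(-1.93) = -78.54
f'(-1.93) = 103.24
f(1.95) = 15.39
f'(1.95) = 50.55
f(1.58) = 0.98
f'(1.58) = 28.30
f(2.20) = 30.26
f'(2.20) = 68.84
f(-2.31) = -125.02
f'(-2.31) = 142.40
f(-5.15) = -1137.49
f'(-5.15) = 627.07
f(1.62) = 2.15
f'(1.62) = 30.43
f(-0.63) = -9.27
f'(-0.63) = 15.15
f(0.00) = -6.00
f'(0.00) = -2.00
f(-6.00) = -1758.00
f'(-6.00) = 838.00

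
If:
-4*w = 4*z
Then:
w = -z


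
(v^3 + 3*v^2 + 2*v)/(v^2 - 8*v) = (v^2 + 3*v + 2)/(v - 8)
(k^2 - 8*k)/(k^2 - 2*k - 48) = k/(k + 6)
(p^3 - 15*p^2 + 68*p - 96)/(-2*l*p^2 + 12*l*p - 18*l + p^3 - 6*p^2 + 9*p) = (p^2 - 12*p + 32)/(-2*l*p + 6*l + p^2 - 3*p)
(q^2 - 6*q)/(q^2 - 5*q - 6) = q/(q + 1)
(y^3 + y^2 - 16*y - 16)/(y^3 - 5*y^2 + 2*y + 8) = (y + 4)/(y - 2)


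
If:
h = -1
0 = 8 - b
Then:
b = 8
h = -1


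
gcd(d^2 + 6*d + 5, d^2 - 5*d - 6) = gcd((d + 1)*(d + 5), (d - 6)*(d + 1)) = d + 1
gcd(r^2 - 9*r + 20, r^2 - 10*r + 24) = r - 4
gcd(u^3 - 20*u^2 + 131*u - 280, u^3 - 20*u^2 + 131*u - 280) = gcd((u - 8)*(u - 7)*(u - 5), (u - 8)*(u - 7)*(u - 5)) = u^3 - 20*u^2 + 131*u - 280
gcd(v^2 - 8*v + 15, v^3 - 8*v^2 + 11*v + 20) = v - 5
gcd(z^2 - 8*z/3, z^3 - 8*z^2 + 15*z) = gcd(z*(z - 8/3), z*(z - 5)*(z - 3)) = z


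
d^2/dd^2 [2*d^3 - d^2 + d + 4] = 12*d - 2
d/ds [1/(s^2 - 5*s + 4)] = (5 - 2*s)/(s^2 - 5*s + 4)^2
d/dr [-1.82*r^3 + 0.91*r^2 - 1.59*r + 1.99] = -5.46*r^2 + 1.82*r - 1.59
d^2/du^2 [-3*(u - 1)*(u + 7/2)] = -6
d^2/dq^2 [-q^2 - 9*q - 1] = -2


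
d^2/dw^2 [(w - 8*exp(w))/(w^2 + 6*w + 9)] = 2*(-4*w^2*exp(w) - 8*w*exp(w) + w - 12*exp(w) - 6)/(w^4 + 12*w^3 + 54*w^2 + 108*w + 81)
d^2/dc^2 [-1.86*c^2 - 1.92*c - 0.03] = -3.72000000000000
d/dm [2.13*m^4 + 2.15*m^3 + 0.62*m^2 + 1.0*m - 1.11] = 8.52*m^3 + 6.45*m^2 + 1.24*m + 1.0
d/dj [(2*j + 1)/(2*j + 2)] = 1/(2*(j + 1)^2)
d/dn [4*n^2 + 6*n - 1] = 8*n + 6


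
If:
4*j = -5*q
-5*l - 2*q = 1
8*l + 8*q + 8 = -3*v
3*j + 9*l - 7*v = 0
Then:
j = 985/231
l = 269/231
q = -788/231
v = 256/77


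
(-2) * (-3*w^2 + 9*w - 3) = 6*w^2 - 18*w + 6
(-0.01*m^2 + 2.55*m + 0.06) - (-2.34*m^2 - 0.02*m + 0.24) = 2.33*m^2 + 2.57*m - 0.18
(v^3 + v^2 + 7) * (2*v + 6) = 2*v^4 + 8*v^3 + 6*v^2 + 14*v + 42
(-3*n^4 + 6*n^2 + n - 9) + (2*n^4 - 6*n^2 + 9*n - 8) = -n^4 + 10*n - 17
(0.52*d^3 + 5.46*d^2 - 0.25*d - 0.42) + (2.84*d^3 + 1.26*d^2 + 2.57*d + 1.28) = 3.36*d^3 + 6.72*d^2 + 2.32*d + 0.86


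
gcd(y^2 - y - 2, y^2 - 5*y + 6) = y - 2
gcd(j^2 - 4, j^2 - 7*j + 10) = j - 2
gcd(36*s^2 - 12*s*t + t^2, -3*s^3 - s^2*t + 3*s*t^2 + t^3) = 1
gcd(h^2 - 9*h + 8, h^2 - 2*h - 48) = h - 8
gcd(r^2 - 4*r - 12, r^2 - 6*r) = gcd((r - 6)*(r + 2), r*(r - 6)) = r - 6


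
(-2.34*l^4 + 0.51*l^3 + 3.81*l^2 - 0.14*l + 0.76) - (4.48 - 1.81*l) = -2.34*l^4 + 0.51*l^3 + 3.81*l^2 + 1.67*l - 3.72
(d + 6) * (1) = d + 6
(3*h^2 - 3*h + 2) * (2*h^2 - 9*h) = 6*h^4 - 33*h^3 + 31*h^2 - 18*h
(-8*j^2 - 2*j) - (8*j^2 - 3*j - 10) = -16*j^2 + j + 10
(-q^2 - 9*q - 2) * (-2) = 2*q^2 + 18*q + 4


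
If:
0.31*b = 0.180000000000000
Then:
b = 0.58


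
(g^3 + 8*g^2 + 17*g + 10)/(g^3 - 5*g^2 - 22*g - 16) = (g + 5)/(g - 8)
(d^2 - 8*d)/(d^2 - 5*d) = (d - 8)/(d - 5)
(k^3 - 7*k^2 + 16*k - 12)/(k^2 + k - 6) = (k^2 - 5*k + 6)/(k + 3)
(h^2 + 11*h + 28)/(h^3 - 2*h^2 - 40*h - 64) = (h + 7)/(h^2 - 6*h - 16)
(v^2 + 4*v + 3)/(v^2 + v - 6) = (v + 1)/(v - 2)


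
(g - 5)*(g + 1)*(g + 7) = g^3 + 3*g^2 - 33*g - 35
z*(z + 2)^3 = z^4 + 6*z^3 + 12*z^2 + 8*z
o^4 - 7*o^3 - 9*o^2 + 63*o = o*(o - 7)*(o - 3)*(o + 3)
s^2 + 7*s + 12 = (s + 3)*(s + 4)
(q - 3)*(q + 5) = q^2 + 2*q - 15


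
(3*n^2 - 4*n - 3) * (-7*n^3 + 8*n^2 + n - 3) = -21*n^5 + 52*n^4 - 8*n^3 - 37*n^2 + 9*n + 9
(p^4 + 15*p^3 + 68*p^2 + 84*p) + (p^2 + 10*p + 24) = p^4 + 15*p^3 + 69*p^2 + 94*p + 24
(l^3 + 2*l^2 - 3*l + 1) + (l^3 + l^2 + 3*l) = 2*l^3 + 3*l^2 + 1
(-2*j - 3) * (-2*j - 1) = 4*j^2 + 8*j + 3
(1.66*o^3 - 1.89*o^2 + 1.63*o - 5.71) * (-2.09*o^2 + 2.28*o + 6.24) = -3.4694*o^5 + 7.7349*o^4 + 2.6425*o^3 + 3.8567*o^2 - 2.8476*o - 35.6304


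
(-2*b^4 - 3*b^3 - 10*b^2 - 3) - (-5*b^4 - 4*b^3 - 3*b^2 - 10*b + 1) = 3*b^4 + b^3 - 7*b^2 + 10*b - 4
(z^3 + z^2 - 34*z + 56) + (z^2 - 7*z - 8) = z^3 + 2*z^2 - 41*z + 48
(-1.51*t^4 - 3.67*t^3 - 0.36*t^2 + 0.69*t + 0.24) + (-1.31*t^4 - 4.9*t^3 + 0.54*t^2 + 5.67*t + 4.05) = -2.82*t^4 - 8.57*t^3 + 0.18*t^2 + 6.36*t + 4.29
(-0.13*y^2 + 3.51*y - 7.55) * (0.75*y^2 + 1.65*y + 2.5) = -0.0975*y^4 + 2.418*y^3 - 0.196000000000001*y^2 - 3.6825*y - 18.875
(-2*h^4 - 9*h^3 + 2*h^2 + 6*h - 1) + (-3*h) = -2*h^4 - 9*h^3 + 2*h^2 + 3*h - 1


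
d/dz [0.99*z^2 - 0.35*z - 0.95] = 1.98*z - 0.35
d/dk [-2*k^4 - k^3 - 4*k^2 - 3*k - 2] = -8*k^3 - 3*k^2 - 8*k - 3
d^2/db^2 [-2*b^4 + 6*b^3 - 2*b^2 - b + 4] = -24*b^2 + 36*b - 4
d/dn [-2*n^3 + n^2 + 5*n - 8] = -6*n^2 + 2*n + 5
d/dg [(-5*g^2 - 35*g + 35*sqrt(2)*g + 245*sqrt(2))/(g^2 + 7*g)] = -35*sqrt(2)/g^2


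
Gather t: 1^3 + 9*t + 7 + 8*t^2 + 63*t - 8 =8*t^2 + 72*t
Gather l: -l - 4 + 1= -l - 3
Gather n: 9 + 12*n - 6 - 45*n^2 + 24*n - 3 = -45*n^2 + 36*n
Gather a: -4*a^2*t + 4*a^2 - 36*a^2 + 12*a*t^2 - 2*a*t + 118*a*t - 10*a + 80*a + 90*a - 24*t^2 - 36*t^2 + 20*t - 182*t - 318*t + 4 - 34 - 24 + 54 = a^2*(-4*t - 32) + a*(12*t^2 + 116*t + 160) - 60*t^2 - 480*t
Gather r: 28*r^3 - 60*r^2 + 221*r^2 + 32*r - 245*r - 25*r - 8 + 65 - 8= 28*r^3 + 161*r^2 - 238*r + 49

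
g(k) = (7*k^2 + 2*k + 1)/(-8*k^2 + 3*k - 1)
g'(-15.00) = 0.00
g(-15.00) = -0.84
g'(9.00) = 0.01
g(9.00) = -0.94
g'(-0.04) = -3.91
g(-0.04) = -0.82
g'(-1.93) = 0.10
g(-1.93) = -0.63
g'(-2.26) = 0.08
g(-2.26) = -0.66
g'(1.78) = 0.26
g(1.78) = -1.27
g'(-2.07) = 0.09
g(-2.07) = -0.65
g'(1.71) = 0.29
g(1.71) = -1.29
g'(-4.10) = 0.03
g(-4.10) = -0.75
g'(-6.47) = 0.01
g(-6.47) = -0.79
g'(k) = (14*k + 2)/(-8*k^2 + 3*k - 1) + (16*k - 3)*(7*k^2 + 2*k + 1)/(-8*k^2 + 3*k - 1)^2 = (37*k^2 + 2*k - 5)/(64*k^4 - 48*k^3 + 25*k^2 - 6*k + 1)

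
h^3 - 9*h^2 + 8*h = h*(h - 8)*(h - 1)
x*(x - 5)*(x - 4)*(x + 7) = x^4 - 2*x^3 - 43*x^2 + 140*x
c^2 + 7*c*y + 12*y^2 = (c + 3*y)*(c + 4*y)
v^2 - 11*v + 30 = (v - 6)*(v - 5)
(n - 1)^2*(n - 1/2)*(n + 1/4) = n^4 - 9*n^3/4 + 11*n^2/8 - 1/8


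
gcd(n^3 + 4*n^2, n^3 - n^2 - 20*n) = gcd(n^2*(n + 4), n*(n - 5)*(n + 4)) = n^2 + 4*n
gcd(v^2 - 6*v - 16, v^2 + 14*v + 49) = 1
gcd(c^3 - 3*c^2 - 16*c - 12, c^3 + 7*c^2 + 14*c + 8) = c^2 + 3*c + 2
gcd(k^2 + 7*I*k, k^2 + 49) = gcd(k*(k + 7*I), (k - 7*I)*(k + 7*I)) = k + 7*I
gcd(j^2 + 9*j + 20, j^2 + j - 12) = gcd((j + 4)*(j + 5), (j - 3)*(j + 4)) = j + 4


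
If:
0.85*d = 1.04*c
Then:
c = 0.817307692307692*d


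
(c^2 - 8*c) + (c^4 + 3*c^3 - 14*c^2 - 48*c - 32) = c^4 + 3*c^3 - 13*c^2 - 56*c - 32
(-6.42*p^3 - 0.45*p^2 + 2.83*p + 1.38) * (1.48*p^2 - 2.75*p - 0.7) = -9.5016*p^5 + 16.989*p^4 + 9.9199*p^3 - 5.4251*p^2 - 5.776*p - 0.966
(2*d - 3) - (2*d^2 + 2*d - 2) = -2*d^2 - 1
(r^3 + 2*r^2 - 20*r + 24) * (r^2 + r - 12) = r^5 + 3*r^4 - 30*r^3 - 20*r^2 + 264*r - 288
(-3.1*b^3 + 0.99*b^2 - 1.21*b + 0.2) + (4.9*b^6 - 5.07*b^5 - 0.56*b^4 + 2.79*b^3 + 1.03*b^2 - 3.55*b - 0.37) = 4.9*b^6 - 5.07*b^5 - 0.56*b^4 - 0.31*b^3 + 2.02*b^2 - 4.76*b - 0.17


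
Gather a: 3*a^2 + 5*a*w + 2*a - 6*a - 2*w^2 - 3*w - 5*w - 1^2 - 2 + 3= 3*a^2 + a*(5*w - 4) - 2*w^2 - 8*w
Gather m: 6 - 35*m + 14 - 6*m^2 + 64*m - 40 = -6*m^2 + 29*m - 20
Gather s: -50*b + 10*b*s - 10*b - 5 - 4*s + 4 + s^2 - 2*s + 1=-60*b + s^2 + s*(10*b - 6)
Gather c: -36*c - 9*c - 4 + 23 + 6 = 25 - 45*c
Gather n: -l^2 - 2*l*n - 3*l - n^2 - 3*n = -l^2 - 3*l - n^2 + n*(-2*l - 3)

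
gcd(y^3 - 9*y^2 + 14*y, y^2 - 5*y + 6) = y - 2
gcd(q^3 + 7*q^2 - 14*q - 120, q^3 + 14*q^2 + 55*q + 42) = q + 6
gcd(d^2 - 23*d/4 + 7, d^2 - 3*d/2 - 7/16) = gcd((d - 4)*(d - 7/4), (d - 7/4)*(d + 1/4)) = d - 7/4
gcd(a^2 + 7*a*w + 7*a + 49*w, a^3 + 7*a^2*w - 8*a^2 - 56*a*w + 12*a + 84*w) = a + 7*w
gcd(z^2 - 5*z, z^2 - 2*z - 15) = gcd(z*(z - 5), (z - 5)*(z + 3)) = z - 5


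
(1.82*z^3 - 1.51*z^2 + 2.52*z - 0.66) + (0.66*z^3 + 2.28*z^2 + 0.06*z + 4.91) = 2.48*z^3 + 0.77*z^2 + 2.58*z + 4.25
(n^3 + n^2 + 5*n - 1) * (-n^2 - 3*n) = -n^5 - 4*n^4 - 8*n^3 - 14*n^2 + 3*n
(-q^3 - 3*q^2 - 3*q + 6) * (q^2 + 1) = -q^5 - 3*q^4 - 4*q^3 + 3*q^2 - 3*q + 6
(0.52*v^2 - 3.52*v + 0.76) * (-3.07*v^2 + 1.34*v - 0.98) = -1.5964*v^4 + 11.5032*v^3 - 7.5596*v^2 + 4.468*v - 0.7448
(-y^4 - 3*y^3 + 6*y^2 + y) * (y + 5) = -y^5 - 8*y^4 - 9*y^3 + 31*y^2 + 5*y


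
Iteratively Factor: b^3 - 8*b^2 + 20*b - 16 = (b - 2)*(b^2 - 6*b + 8) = (b - 2)^2*(b - 4)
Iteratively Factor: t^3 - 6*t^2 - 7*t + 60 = (t - 4)*(t^2 - 2*t - 15) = (t - 4)*(t + 3)*(t - 5)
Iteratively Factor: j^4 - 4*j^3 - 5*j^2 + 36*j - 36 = (j - 3)*(j^3 - j^2 - 8*j + 12) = (j - 3)*(j - 2)*(j^2 + j - 6) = (j - 3)*(j - 2)^2*(j + 3)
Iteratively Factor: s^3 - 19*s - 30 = (s - 5)*(s^2 + 5*s + 6) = (s - 5)*(s + 2)*(s + 3)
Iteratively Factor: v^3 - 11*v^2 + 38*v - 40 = (v - 2)*(v^2 - 9*v + 20) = (v - 4)*(v - 2)*(v - 5)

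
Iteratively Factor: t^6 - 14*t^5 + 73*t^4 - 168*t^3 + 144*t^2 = (t - 4)*(t^5 - 10*t^4 + 33*t^3 - 36*t^2) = t*(t - 4)*(t^4 - 10*t^3 + 33*t^2 - 36*t) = t*(t - 4)*(t - 3)*(t^3 - 7*t^2 + 12*t) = t*(t - 4)*(t - 3)^2*(t^2 - 4*t) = t*(t - 4)^2*(t - 3)^2*(t)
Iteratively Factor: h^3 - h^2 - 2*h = (h + 1)*(h^2 - 2*h) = (h - 2)*(h + 1)*(h)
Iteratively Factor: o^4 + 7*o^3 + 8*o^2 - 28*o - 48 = (o + 3)*(o^3 + 4*o^2 - 4*o - 16) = (o + 3)*(o + 4)*(o^2 - 4) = (o - 2)*(o + 3)*(o + 4)*(o + 2)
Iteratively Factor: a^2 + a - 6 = (a - 2)*(a + 3)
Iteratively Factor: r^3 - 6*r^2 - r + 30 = (r + 2)*(r^2 - 8*r + 15) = (r - 3)*(r + 2)*(r - 5)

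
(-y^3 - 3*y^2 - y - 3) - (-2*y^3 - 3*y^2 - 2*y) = y^3 + y - 3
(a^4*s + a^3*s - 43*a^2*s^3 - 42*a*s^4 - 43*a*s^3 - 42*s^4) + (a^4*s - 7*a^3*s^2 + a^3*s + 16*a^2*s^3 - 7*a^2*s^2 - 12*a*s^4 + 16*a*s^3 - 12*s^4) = 2*a^4*s - 7*a^3*s^2 + 2*a^3*s - 27*a^2*s^3 - 7*a^2*s^2 - 54*a*s^4 - 27*a*s^3 - 54*s^4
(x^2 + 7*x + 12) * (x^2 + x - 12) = x^4 + 8*x^3 + 7*x^2 - 72*x - 144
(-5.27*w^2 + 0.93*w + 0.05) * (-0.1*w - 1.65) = 0.527*w^3 + 8.6025*w^2 - 1.5395*w - 0.0825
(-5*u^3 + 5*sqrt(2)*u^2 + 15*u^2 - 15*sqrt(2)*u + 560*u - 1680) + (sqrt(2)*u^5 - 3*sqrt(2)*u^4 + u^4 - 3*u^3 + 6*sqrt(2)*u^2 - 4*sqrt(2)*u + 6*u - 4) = sqrt(2)*u^5 - 3*sqrt(2)*u^4 + u^4 - 8*u^3 + 15*u^2 + 11*sqrt(2)*u^2 - 19*sqrt(2)*u + 566*u - 1684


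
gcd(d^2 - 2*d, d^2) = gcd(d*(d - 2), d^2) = d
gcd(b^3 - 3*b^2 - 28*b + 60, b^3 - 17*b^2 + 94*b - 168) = b - 6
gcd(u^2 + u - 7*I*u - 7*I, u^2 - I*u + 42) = u - 7*I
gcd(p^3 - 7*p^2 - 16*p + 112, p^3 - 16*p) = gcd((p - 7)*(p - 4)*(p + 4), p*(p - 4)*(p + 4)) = p^2 - 16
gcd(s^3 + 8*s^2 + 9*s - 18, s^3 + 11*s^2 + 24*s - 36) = s^2 + 5*s - 6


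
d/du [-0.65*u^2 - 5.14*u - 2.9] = -1.3*u - 5.14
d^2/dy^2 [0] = 0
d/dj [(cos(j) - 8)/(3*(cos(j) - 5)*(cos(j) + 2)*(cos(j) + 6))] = (-93*cos(j) - 21*cos(2*j) + cos(3*j) + 547)*sin(j)/(6*(cos(j) - 5)^2*(cos(j) + 2)^2*(cos(j) + 6)^2)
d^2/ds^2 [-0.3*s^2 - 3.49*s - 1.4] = -0.600000000000000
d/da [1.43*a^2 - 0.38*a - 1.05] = 2.86*a - 0.38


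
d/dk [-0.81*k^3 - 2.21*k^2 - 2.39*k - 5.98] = -2.43*k^2 - 4.42*k - 2.39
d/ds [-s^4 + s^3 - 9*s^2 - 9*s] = -4*s^3 + 3*s^2 - 18*s - 9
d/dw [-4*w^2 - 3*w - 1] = -8*w - 3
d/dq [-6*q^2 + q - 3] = 1 - 12*q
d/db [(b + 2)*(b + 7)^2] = (b + 7)*(3*b + 11)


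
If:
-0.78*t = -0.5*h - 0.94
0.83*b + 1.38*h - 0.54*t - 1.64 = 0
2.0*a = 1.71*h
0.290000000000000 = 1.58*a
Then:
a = 0.18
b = 2.49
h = 0.21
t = 1.34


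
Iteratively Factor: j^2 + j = (j + 1)*(j)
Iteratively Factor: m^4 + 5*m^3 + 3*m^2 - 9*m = (m + 3)*(m^3 + 2*m^2 - 3*m) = m*(m + 3)*(m^2 + 2*m - 3) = m*(m - 1)*(m + 3)*(m + 3)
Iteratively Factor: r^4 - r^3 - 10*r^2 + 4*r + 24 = (r + 2)*(r^3 - 3*r^2 - 4*r + 12) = (r + 2)^2*(r^2 - 5*r + 6) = (r - 3)*(r + 2)^2*(r - 2)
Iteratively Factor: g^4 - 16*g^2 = (g - 4)*(g^3 + 4*g^2) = g*(g - 4)*(g^2 + 4*g) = g*(g - 4)*(g + 4)*(g)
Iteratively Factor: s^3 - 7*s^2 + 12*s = (s - 3)*(s^2 - 4*s) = (s - 4)*(s - 3)*(s)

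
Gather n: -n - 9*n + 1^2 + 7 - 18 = -10*n - 10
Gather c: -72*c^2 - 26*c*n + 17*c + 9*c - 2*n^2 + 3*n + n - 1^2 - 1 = -72*c^2 + c*(26 - 26*n) - 2*n^2 + 4*n - 2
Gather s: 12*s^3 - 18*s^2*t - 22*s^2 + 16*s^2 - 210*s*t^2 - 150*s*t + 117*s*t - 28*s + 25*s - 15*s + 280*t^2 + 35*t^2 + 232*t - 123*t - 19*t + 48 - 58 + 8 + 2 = 12*s^3 + s^2*(-18*t - 6) + s*(-210*t^2 - 33*t - 18) + 315*t^2 + 90*t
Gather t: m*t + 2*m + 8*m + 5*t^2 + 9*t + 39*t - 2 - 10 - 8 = 10*m + 5*t^2 + t*(m + 48) - 20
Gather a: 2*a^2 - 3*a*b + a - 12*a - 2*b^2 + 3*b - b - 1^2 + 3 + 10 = 2*a^2 + a*(-3*b - 11) - 2*b^2 + 2*b + 12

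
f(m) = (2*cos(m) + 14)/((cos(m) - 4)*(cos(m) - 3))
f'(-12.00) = -1.12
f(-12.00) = 2.31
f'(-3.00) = 0.05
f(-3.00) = 0.60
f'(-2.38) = 0.31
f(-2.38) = 0.71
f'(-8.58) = 0.36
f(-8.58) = 0.74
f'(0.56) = -1.12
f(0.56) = 2.31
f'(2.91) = -0.09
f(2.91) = 0.61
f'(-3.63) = -0.19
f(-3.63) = 0.65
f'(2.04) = -0.51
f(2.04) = 0.85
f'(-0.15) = 0.38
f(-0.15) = 2.64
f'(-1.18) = 1.14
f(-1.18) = 1.56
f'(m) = -2*sin(m)/((cos(m) - 4)*(cos(m) - 3)) + (2*cos(m) + 14)*sin(m)/((cos(m) - 4)*(cos(m) - 3)^2) + (2*cos(m) + 14)*sin(m)/((cos(m) - 4)^2*(cos(m) - 3))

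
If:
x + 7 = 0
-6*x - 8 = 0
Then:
No Solution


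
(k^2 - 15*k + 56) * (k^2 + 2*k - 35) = k^4 - 13*k^3 - 9*k^2 + 637*k - 1960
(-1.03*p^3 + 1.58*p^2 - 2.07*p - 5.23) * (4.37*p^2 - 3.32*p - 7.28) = -4.5011*p^5 + 10.3242*p^4 - 6.7931*p^3 - 27.4851*p^2 + 32.4332*p + 38.0744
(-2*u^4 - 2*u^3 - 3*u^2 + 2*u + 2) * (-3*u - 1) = 6*u^5 + 8*u^4 + 11*u^3 - 3*u^2 - 8*u - 2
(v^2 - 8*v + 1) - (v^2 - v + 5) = -7*v - 4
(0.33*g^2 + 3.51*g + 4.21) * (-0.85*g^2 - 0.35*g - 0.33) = -0.2805*g^4 - 3.099*g^3 - 4.9159*g^2 - 2.6318*g - 1.3893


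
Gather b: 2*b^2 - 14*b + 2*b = 2*b^2 - 12*b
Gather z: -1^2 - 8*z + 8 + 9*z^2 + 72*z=9*z^2 + 64*z + 7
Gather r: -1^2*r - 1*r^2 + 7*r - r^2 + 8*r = -2*r^2 + 14*r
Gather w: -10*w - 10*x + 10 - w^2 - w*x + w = -w^2 + w*(-x - 9) - 10*x + 10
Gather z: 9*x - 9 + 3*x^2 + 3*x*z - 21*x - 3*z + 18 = 3*x^2 - 12*x + z*(3*x - 3) + 9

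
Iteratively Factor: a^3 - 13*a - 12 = (a + 1)*(a^2 - a - 12) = (a + 1)*(a + 3)*(a - 4)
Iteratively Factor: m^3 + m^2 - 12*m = (m - 3)*(m^2 + 4*m) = (m - 3)*(m + 4)*(m)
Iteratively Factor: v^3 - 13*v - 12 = (v + 1)*(v^2 - v - 12) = (v - 4)*(v + 1)*(v + 3)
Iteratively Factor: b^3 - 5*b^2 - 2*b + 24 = (b - 3)*(b^2 - 2*b - 8) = (b - 4)*(b - 3)*(b + 2)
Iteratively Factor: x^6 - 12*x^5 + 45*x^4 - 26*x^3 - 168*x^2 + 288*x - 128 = (x - 4)*(x^5 - 8*x^4 + 13*x^3 + 26*x^2 - 64*x + 32) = (x - 4)*(x - 1)*(x^4 - 7*x^3 + 6*x^2 + 32*x - 32) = (x - 4)^2*(x - 1)*(x^3 - 3*x^2 - 6*x + 8) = (x - 4)^2*(x - 1)^2*(x^2 - 2*x - 8) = (x - 4)^3*(x - 1)^2*(x + 2)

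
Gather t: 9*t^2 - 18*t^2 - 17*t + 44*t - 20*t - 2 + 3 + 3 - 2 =-9*t^2 + 7*t + 2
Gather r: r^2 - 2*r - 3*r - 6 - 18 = r^2 - 5*r - 24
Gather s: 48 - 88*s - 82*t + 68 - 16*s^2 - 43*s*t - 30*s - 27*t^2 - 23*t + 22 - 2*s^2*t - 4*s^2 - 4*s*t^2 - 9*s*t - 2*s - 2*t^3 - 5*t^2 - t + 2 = s^2*(-2*t - 20) + s*(-4*t^2 - 52*t - 120) - 2*t^3 - 32*t^2 - 106*t + 140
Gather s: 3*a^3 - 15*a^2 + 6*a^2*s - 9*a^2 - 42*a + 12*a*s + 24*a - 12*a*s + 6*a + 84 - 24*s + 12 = 3*a^3 - 24*a^2 - 12*a + s*(6*a^2 - 24) + 96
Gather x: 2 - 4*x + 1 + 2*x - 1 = 2 - 2*x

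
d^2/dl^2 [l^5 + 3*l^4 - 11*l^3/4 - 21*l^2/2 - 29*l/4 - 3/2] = 20*l^3 + 36*l^2 - 33*l/2 - 21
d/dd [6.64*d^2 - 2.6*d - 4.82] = 13.28*d - 2.6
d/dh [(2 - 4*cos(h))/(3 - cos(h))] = 10*sin(h)/(cos(h) - 3)^2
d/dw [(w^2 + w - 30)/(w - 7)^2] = (53 - 15*w)/(w^3 - 21*w^2 + 147*w - 343)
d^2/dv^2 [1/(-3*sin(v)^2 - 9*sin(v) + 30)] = (4*sin(v)^4 + 9*sin(v)^3 + 43*sin(v)^2 + 12*sin(v) - 38)/(3*(sin(v)^2 + 3*sin(v) - 10)^3)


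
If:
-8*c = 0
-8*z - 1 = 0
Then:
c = 0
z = -1/8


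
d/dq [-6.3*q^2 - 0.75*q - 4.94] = -12.6*q - 0.75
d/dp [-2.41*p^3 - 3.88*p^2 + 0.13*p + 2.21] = -7.23*p^2 - 7.76*p + 0.13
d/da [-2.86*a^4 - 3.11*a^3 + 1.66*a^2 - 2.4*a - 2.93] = -11.44*a^3 - 9.33*a^2 + 3.32*a - 2.4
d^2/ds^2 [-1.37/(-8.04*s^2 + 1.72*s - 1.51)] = (-177.117984*s^2 + 37.890912*s + 1.37*(16.08*s - 1.72)*(32.16*s - 3.44) - 33.264696)/(8.04*s^2 - 1.72*s + 1.51)^3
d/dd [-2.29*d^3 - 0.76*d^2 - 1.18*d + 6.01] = -6.87*d^2 - 1.52*d - 1.18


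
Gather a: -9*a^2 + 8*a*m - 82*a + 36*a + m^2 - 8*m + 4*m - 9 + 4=-9*a^2 + a*(8*m - 46) + m^2 - 4*m - 5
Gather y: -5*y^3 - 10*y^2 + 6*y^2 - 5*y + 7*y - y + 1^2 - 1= -5*y^3 - 4*y^2 + y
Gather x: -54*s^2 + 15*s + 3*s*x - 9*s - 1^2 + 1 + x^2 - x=-54*s^2 + 6*s + x^2 + x*(3*s - 1)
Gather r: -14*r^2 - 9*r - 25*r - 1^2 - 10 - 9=-14*r^2 - 34*r - 20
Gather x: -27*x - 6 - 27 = -27*x - 33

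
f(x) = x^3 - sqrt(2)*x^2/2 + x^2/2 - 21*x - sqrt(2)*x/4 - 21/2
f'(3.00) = 4.40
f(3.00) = -49.42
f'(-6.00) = 89.13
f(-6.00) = -105.83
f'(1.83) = -12.06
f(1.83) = -44.14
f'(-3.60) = 19.02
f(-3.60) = 17.03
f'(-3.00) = 6.89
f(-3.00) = 24.70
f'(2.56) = -2.75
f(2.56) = -49.75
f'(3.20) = 8.04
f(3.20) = -48.18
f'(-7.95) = 171.55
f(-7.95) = -356.29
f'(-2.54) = -0.95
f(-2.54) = 26.01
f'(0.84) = -19.58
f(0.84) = -27.99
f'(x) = 3*x^2 - sqrt(2)*x + x - 21 - sqrt(2)/4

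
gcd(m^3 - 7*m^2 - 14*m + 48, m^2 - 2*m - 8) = 1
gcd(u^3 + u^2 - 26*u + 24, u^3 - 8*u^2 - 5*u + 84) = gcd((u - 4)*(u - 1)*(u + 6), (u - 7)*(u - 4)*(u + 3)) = u - 4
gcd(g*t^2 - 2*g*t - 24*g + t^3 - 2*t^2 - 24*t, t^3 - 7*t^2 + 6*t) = t - 6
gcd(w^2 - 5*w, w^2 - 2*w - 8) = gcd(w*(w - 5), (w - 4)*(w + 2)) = 1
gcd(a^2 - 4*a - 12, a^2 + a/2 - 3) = a + 2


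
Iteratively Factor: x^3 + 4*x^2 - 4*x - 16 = (x + 4)*(x^2 - 4) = (x - 2)*(x + 4)*(x + 2)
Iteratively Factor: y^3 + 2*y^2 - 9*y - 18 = (y - 3)*(y^2 + 5*y + 6) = (y - 3)*(y + 2)*(y + 3)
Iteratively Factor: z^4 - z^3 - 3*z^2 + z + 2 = (z - 1)*(z^3 - 3*z - 2) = (z - 1)*(z + 1)*(z^2 - z - 2) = (z - 2)*(z - 1)*(z + 1)*(z + 1)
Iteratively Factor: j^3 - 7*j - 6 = (j + 2)*(j^2 - 2*j - 3) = (j - 3)*(j + 2)*(j + 1)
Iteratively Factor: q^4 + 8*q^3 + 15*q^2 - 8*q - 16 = (q + 4)*(q^3 + 4*q^2 - q - 4) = (q + 4)^2*(q^2 - 1) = (q + 1)*(q + 4)^2*(q - 1)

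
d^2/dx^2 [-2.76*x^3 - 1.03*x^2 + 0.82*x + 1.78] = -16.56*x - 2.06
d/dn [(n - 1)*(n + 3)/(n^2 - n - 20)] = (-3*n^2 - 34*n - 43)/(n^4 - 2*n^3 - 39*n^2 + 40*n + 400)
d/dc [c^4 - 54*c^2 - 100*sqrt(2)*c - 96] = 4*c^3 - 108*c - 100*sqrt(2)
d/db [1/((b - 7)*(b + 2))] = (5 - 2*b)/(b^4 - 10*b^3 - 3*b^2 + 140*b + 196)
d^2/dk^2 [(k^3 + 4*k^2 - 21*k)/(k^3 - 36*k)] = 2*(4*k^3 + 45*k^2 + 432*k + 540)/(k^6 - 108*k^4 + 3888*k^2 - 46656)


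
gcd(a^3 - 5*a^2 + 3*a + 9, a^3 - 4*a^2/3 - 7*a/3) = a + 1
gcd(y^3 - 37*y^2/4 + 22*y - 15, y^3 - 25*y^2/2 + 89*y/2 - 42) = 1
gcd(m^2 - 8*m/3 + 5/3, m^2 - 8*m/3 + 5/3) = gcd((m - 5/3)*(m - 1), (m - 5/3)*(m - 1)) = m^2 - 8*m/3 + 5/3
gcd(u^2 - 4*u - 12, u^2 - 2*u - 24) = u - 6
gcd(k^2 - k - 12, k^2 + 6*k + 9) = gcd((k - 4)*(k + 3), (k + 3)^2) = k + 3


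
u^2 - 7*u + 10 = (u - 5)*(u - 2)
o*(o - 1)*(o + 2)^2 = o^4 + 3*o^3 - 4*o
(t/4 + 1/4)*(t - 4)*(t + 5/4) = t^3/4 - 7*t^2/16 - 31*t/16 - 5/4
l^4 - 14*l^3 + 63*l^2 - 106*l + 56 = (l - 7)*(l - 4)*(l - 2)*(l - 1)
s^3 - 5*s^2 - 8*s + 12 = (s - 6)*(s - 1)*(s + 2)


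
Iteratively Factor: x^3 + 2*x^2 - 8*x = (x - 2)*(x^2 + 4*x) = (x - 2)*(x + 4)*(x)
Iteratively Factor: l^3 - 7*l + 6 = (l - 1)*(l^2 + l - 6) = (l - 1)*(l + 3)*(l - 2)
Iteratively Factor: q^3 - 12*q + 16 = (q - 2)*(q^2 + 2*q - 8) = (q - 2)^2*(q + 4)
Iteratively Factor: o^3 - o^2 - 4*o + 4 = (o - 1)*(o^2 - 4) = (o - 2)*(o - 1)*(o + 2)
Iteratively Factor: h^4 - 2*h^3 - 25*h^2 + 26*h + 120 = (h + 4)*(h^3 - 6*h^2 - h + 30) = (h - 3)*(h + 4)*(h^2 - 3*h - 10) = (h - 3)*(h + 2)*(h + 4)*(h - 5)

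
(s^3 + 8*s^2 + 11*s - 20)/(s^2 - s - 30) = (s^2 + 3*s - 4)/(s - 6)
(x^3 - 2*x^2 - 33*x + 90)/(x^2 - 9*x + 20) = (x^2 + 3*x - 18)/(x - 4)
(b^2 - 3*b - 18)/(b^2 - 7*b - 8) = (-b^2 + 3*b + 18)/(-b^2 + 7*b + 8)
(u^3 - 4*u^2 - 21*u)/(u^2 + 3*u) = u - 7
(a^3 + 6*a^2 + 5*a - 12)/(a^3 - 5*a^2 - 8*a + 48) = (a^2 + 3*a - 4)/(a^2 - 8*a + 16)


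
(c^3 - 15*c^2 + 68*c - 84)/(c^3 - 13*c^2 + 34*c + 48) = (c^2 - 9*c + 14)/(c^2 - 7*c - 8)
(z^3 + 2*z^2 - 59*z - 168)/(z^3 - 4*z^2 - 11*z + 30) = (z^2 - z - 56)/(z^2 - 7*z + 10)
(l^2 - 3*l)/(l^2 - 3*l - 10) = l*(3 - l)/(-l^2 + 3*l + 10)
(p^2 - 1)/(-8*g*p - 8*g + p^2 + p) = (p - 1)/(-8*g + p)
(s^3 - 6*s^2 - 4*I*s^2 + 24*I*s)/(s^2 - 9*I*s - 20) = s*(s - 6)/(s - 5*I)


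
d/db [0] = 0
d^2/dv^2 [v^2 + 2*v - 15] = 2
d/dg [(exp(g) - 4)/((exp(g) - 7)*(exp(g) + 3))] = (-exp(2*g) + 8*exp(g) - 37)*exp(g)/(exp(4*g) - 8*exp(3*g) - 26*exp(2*g) + 168*exp(g) + 441)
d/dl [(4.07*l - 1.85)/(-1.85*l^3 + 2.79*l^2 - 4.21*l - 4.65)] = (15.059*l^3 - 21.6228*l^2 + 10.323*l - 26.714)/(3.4225*l^6 - 10.323*l^5 + 23.3611*l^4 - 6.2868*l^3 - 8.2229*l^2 + 39.153*l + 21.6225)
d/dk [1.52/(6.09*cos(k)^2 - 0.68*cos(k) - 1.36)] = (18.5136*cos(k) - 1.0336)*sin(k)/(-6.09*cos(k)^2 + 0.68*cos(k) + 1.36)^2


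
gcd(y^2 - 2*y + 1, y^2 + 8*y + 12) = 1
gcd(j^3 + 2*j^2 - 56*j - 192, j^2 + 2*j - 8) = j + 4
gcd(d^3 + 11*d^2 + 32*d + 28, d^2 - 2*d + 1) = 1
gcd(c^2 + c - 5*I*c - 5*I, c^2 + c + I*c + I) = c + 1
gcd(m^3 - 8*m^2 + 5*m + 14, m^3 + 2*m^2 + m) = m + 1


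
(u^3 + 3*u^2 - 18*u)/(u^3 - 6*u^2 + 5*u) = (u^2 + 3*u - 18)/(u^2 - 6*u + 5)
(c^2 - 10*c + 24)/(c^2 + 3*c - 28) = (c - 6)/(c + 7)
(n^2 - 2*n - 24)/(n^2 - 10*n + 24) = (n + 4)/(n - 4)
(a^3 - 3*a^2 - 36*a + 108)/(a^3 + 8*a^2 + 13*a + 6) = (a^2 - 9*a + 18)/(a^2 + 2*a + 1)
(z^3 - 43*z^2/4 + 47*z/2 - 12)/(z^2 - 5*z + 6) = (z^2 - 35*z/4 + 6)/(z - 3)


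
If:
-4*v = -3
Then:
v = 3/4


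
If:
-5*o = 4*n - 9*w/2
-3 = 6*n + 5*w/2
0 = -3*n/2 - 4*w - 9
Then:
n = 14/27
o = -353/135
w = -22/9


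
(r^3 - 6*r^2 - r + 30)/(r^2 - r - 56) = (-r^3 + 6*r^2 + r - 30)/(-r^2 + r + 56)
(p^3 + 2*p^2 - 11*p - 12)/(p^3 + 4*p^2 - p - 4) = (p - 3)/(p - 1)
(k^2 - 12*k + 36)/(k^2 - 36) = (k - 6)/(k + 6)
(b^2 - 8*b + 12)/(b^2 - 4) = (b - 6)/(b + 2)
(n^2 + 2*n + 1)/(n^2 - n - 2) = (n + 1)/(n - 2)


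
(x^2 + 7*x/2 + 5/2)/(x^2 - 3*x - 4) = (x + 5/2)/(x - 4)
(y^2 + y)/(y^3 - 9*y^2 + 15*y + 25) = y/(y^2 - 10*y + 25)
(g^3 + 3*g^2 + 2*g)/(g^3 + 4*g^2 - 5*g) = (g^2 + 3*g + 2)/(g^2 + 4*g - 5)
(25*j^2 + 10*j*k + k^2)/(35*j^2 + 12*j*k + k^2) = (5*j + k)/(7*j + k)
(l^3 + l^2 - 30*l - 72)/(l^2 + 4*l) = l - 3 - 18/l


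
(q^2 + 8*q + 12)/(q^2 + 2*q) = (q + 6)/q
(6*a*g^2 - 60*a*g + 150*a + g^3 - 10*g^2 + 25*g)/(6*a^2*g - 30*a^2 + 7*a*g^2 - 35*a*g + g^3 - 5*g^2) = (g - 5)/(a + g)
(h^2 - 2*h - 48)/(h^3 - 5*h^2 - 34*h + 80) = (h + 6)/(h^2 + 3*h - 10)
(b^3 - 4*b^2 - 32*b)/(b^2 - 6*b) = (b^2 - 4*b - 32)/(b - 6)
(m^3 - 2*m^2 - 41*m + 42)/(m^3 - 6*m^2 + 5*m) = (m^2 - m - 42)/(m*(m - 5))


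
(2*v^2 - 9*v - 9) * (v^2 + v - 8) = 2*v^4 - 7*v^3 - 34*v^2 + 63*v + 72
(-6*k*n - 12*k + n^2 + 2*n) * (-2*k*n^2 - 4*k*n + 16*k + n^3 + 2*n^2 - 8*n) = 12*k^2*n^3 + 48*k^2*n^2 - 48*k^2*n - 192*k^2 - 8*k*n^4 - 32*k*n^3 + 32*k*n^2 + 128*k*n + n^5 + 4*n^4 - 4*n^3 - 16*n^2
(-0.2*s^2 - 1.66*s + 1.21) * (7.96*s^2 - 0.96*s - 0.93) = -1.592*s^4 - 13.0216*s^3 + 11.4112*s^2 + 0.3822*s - 1.1253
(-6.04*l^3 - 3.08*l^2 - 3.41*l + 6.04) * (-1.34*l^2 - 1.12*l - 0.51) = 8.0936*l^5 + 10.892*l^4 + 11.0994*l^3 - 2.7036*l^2 - 5.0257*l - 3.0804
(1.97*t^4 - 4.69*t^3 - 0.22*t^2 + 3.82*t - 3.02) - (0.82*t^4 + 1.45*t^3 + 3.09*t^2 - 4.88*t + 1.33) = 1.15*t^4 - 6.14*t^3 - 3.31*t^2 + 8.7*t - 4.35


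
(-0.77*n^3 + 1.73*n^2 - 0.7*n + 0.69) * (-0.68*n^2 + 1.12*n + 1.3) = 0.5236*n^5 - 2.0388*n^4 + 1.4126*n^3 + 0.9958*n^2 - 0.1372*n + 0.897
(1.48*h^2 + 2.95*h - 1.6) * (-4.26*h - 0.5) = -6.3048*h^3 - 13.307*h^2 + 5.341*h + 0.8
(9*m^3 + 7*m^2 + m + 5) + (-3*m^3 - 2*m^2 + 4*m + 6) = 6*m^3 + 5*m^2 + 5*m + 11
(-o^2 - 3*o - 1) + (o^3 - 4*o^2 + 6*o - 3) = o^3 - 5*o^2 + 3*o - 4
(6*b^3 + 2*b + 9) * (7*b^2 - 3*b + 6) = 42*b^5 - 18*b^4 + 50*b^3 + 57*b^2 - 15*b + 54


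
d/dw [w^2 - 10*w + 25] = 2*w - 10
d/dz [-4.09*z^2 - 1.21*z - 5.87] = -8.18*z - 1.21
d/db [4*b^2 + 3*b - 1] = 8*b + 3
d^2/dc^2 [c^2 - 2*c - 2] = 2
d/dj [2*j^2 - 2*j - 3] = 4*j - 2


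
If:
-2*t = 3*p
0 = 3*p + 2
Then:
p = -2/3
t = 1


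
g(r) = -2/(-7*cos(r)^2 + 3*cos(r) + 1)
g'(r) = -2*(-14*sin(r)*cos(r) + 3*sin(r))/(-7*cos(r)^2 + 3*cos(r) + 1)^2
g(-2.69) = 0.27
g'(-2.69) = 0.25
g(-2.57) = 0.31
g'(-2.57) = 0.38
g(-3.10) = 0.22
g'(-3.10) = 0.02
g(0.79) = 5.61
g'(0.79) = 76.72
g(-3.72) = 0.31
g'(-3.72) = -0.39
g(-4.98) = -1.53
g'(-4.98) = 0.80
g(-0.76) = 3.97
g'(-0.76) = -38.89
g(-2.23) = 0.58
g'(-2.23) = 1.53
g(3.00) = 0.23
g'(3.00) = -0.06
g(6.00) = 0.78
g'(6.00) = -0.88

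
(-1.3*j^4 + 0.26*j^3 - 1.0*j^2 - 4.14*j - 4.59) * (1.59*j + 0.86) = -2.067*j^5 - 0.7046*j^4 - 1.3664*j^3 - 7.4426*j^2 - 10.8585*j - 3.9474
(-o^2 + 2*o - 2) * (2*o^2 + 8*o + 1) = -2*o^4 - 4*o^3 + 11*o^2 - 14*o - 2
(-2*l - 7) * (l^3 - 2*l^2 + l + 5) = -2*l^4 - 3*l^3 + 12*l^2 - 17*l - 35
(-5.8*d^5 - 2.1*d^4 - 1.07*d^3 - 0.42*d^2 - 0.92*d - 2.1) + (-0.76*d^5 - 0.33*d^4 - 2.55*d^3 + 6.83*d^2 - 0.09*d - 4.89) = -6.56*d^5 - 2.43*d^4 - 3.62*d^3 + 6.41*d^2 - 1.01*d - 6.99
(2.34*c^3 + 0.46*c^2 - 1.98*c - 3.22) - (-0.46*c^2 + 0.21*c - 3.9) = 2.34*c^3 + 0.92*c^2 - 2.19*c + 0.68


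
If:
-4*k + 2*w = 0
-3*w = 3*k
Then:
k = 0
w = 0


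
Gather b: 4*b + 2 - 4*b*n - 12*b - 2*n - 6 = b*(-4*n - 8) - 2*n - 4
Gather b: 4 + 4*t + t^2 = t^2 + 4*t + 4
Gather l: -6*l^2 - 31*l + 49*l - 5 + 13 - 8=-6*l^2 + 18*l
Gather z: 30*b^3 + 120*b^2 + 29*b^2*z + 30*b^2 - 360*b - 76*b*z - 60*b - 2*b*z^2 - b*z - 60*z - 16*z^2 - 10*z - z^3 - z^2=30*b^3 + 150*b^2 - 420*b - z^3 + z^2*(-2*b - 17) + z*(29*b^2 - 77*b - 70)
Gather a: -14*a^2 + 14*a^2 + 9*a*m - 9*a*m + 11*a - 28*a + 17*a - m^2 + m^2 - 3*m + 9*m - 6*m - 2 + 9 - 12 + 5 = 0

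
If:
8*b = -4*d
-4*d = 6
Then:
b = 3/4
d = -3/2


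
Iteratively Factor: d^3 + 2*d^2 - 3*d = (d)*(d^2 + 2*d - 3) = d*(d - 1)*(d + 3)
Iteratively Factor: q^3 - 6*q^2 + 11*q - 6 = (q - 1)*(q^2 - 5*q + 6) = (q - 2)*(q - 1)*(q - 3)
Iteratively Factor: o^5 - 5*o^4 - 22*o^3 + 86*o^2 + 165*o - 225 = (o + 3)*(o^4 - 8*o^3 + 2*o^2 + 80*o - 75) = (o - 1)*(o + 3)*(o^3 - 7*o^2 - 5*o + 75) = (o - 5)*(o - 1)*(o + 3)*(o^2 - 2*o - 15) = (o - 5)*(o - 1)*(o + 3)^2*(o - 5)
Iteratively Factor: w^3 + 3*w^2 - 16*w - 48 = (w + 4)*(w^2 - w - 12) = (w - 4)*(w + 4)*(w + 3)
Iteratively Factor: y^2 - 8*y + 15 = (y - 3)*(y - 5)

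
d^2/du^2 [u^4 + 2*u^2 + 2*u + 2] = 12*u^2 + 4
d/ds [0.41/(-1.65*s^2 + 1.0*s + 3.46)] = (1.353*s - 0.41)/(-1.65*s^2 + 1.0*s + 3.46)^2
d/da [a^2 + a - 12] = 2*a + 1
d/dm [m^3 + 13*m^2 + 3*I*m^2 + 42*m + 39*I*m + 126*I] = 3*m^2 + m*(26 + 6*I) + 42 + 39*I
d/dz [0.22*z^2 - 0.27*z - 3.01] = 0.44*z - 0.27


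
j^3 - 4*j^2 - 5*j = j*(j - 5)*(j + 1)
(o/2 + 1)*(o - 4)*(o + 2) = o^3/2 - 6*o - 8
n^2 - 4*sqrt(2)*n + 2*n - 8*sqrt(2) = (n + 2)*(n - 4*sqrt(2))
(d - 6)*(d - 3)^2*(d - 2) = d^4 - 14*d^3 + 69*d^2 - 144*d + 108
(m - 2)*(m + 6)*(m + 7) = m^3 + 11*m^2 + 16*m - 84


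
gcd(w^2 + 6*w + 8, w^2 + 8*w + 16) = w + 4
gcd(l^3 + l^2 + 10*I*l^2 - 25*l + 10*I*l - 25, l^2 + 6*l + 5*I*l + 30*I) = l + 5*I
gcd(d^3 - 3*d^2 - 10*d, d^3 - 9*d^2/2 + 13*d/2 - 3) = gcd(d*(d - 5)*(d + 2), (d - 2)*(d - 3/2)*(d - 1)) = 1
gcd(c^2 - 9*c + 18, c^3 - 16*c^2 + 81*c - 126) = c^2 - 9*c + 18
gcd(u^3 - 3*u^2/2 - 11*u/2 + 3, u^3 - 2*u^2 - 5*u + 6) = u^2 - u - 6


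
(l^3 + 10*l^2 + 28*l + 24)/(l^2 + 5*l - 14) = (l^3 + 10*l^2 + 28*l + 24)/(l^2 + 5*l - 14)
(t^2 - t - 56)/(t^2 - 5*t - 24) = (t + 7)/(t + 3)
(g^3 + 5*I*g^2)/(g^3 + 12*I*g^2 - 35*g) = g/(g + 7*I)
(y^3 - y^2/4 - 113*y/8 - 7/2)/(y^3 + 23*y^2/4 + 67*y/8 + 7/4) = (y - 4)/(y + 2)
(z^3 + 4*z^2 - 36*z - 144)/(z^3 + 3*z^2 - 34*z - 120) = (z + 6)/(z + 5)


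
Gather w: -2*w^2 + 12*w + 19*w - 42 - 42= -2*w^2 + 31*w - 84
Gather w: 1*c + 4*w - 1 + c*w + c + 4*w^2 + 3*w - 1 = 2*c + 4*w^2 + w*(c + 7) - 2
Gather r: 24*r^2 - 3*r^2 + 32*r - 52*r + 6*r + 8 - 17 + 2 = 21*r^2 - 14*r - 7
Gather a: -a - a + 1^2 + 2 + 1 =4 - 2*a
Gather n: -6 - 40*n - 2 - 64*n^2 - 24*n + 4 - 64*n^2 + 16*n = -128*n^2 - 48*n - 4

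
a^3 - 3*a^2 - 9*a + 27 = (a - 3)^2*(a + 3)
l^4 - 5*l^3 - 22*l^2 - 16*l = l*(l - 8)*(l + 1)*(l + 2)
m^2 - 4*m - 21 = (m - 7)*(m + 3)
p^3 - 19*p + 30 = (p - 3)*(p - 2)*(p + 5)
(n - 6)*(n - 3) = n^2 - 9*n + 18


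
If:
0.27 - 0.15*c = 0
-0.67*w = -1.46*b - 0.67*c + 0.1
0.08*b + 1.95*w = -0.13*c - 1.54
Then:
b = -1.15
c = 1.80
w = -0.86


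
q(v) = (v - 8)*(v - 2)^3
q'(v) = 3*(v - 8)*(v - 2)^2 + (v - 2)^3 = (v - 2)^2*(4*v - 26)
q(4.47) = -53.19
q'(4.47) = -49.54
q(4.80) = -70.25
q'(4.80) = -53.31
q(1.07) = 5.57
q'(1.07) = -18.79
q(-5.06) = 4595.76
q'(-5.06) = -2304.77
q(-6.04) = 7296.85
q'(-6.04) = -3242.42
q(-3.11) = 1482.44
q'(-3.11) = -1003.75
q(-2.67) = 1086.71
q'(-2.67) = -799.95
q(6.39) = -136.21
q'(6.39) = -8.48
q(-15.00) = 112999.00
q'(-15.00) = -24854.00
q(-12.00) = 54880.00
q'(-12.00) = -14504.00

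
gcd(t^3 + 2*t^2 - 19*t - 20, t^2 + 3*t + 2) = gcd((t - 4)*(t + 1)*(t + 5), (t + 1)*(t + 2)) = t + 1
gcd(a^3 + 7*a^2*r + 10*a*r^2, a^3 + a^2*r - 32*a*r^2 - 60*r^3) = a^2 + 7*a*r + 10*r^2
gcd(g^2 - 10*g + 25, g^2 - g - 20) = g - 5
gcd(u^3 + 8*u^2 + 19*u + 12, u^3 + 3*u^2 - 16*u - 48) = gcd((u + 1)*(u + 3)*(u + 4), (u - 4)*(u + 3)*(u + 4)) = u^2 + 7*u + 12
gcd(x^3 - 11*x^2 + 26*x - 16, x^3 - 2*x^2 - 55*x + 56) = x^2 - 9*x + 8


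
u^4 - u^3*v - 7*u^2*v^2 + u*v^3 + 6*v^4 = (u - 3*v)*(u - v)*(u + v)*(u + 2*v)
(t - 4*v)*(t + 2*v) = t^2 - 2*t*v - 8*v^2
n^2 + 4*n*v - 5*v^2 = (n - v)*(n + 5*v)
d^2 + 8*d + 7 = (d + 1)*(d + 7)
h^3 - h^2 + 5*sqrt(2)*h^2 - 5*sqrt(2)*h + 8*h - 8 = (h - 1)*(h + sqrt(2))*(h + 4*sqrt(2))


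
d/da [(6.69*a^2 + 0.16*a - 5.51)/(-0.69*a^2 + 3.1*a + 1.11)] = (20.8494*a^2 + 7.248*a + 17.2586)/(0.4761*a^4 - 4.278*a^3 + 8.0782*a^2 + 6.882*a + 1.2321)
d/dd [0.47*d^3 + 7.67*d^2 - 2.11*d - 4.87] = 1.41*d^2 + 15.34*d - 2.11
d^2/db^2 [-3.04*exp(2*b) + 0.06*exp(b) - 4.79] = (0.06 - 12.16*exp(b))*exp(b)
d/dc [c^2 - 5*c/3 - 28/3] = 2*c - 5/3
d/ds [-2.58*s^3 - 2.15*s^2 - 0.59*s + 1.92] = -7.74*s^2 - 4.3*s - 0.59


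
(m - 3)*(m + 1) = m^2 - 2*m - 3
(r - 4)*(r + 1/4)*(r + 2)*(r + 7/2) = r^4 + 7*r^3/4 - 117*r^2/8 - 127*r/4 - 7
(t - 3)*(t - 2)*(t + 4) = t^3 - t^2 - 14*t + 24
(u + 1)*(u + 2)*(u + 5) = u^3 + 8*u^2 + 17*u + 10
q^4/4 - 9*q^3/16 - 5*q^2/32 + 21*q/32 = q*(q/4 + 1/4)*(q - 7/4)*(q - 3/2)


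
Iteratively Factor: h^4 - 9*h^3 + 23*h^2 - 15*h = (h - 1)*(h^3 - 8*h^2 + 15*h) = (h - 5)*(h - 1)*(h^2 - 3*h) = (h - 5)*(h - 3)*(h - 1)*(h)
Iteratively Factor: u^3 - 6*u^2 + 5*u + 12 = (u - 3)*(u^2 - 3*u - 4) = (u - 4)*(u - 3)*(u + 1)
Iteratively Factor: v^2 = (v)*(v)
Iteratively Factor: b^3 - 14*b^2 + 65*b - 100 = (b - 5)*(b^2 - 9*b + 20) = (b - 5)^2*(b - 4)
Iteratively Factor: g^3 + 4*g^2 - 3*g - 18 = (g + 3)*(g^2 + g - 6) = (g + 3)^2*(g - 2)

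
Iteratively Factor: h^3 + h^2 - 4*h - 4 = (h + 2)*(h^2 - h - 2) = (h + 1)*(h + 2)*(h - 2)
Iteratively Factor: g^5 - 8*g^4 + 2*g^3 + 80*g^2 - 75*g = (g - 1)*(g^4 - 7*g^3 - 5*g^2 + 75*g) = g*(g - 1)*(g^3 - 7*g^2 - 5*g + 75) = g*(g - 5)*(g - 1)*(g^2 - 2*g - 15) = g*(g - 5)*(g - 1)*(g + 3)*(g - 5)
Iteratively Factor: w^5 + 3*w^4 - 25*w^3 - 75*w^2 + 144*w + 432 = (w - 4)*(w^4 + 7*w^3 + 3*w^2 - 63*w - 108) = (w - 4)*(w - 3)*(w^3 + 10*w^2 + 33*w + 36) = (w - 4)*(w - 3)*(w + 3)*(w^2 + 7*w + 12) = (w - 4)*(w - 3)*(w + 3)^2*(w + 4)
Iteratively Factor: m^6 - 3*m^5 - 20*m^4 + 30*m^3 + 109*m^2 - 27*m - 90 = (m + 2)*(m^5 - 5*m^4 - 10*m^3 + 50*m^2 + 9*m - 45) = (m - 3)*(m + 2)*(m^4 - 2*m^3 - 16*m^2 + 2*m + 15) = (m - 3)*(m + 1)*(m + 2)*(m^3 - 3*m^2 - 13*m + 15) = (m - 3)*(m - 1)*(m + 1)*(m + 2)*(m^2 - 2*m - 15) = (m - 5)*(m - 3)*(m - 1)*(m + 1)*(m + 2)*(m + 3)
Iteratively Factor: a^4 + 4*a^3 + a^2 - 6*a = (a + 2)*(a^3 + 2*a^2 - 3*a) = (a + 2)*(a + 3)*(a^2 - a) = (a - 1)*(a + 2)*(a + 3)*(a)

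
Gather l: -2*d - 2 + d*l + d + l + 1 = -d + l*(d + 1) - 1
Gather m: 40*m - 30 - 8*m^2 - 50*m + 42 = -8*m^2 - 10*m + 12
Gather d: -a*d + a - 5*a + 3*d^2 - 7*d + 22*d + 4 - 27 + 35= -4*a + 3*d^2 + d*(15 - a) + 12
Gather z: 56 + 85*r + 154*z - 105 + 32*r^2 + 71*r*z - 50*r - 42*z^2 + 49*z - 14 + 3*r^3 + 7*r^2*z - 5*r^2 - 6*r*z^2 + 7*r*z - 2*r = 3*r^3 + 27*r^2 + 33*r + z^2*(-6*r - 42) + z*(7*r^2 + 78*r + 203) - 63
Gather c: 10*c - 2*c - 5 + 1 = 8*c - 4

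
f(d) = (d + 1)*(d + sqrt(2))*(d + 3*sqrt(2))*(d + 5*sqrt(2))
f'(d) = (d + 1)*(d + sqrt(2))*(d + 3*sqrt(2)) + (d + 1)*(d + sqrt(2))*(d + 5*sqrt(2)) + (d + 1)*(d + 3*sqrt(2))*(d + 5*sqrt(2)) + (d + sqrt(2))*(d + 3*sqrt(2))*(d + 5*sqrt(2)) = 4*d^3 + 3*d^2 + 27*sqrt(2)*d^2 + 18*sqrt(2)*d + 92*d + 30*sqrt(2) + 46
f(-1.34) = -0.42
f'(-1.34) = -4.64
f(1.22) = 264.86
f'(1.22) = 300.28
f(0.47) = 98.43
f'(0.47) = 153.14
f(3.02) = 1306.39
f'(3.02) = 928.93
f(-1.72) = 2.97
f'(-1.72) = -12.11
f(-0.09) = 34.93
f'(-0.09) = 78.19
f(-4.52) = -7.74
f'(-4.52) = 29.55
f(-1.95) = 5.98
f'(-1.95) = -13.67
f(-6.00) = -43.16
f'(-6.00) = 2.31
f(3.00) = 1287.91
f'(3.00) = 919.45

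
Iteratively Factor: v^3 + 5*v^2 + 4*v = (v + 1)*(v^2 + 4*v) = v*(v + 1)*(v + 4)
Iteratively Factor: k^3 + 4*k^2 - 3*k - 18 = (k - 2)*(k^2 + 6*k + 9) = (k - 2)*(k + 3)*(k + 3)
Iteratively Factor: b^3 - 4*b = (b - 2)*(b^2 + 2*b) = b*(b - 2)*(b + 2)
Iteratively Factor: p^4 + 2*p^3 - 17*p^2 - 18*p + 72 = (p - 3)*(p^3 + 5*p^2 - 2*p - 24) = (p - 3)*(p + 4)*(p^2 + p - 6) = (p - 3)*(p + 3)*(p + 4)*(p - 2)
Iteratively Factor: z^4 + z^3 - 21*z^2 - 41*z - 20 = (z + 1)*(z^3 - 21*z - 20) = (z + 1)^2*(z^2 - z - 20) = (z - 5)*(z + 1)^2*(z + 4)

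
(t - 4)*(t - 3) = t^2 - 7*t + 12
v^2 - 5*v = v*(v - 5)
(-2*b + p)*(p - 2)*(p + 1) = -2*b*p^2 + 2*b*p + 4*b + p^3 - p^2 - 2*p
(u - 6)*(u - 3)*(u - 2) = u^3 - 11*u^2 + 36*u - 36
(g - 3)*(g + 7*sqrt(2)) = g^2 - 3*g + 7*sqrt(2)*g - 21*sqrt(2)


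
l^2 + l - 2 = (l - 1)*(l + 2)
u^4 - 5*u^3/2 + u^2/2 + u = u*(u - 2)*(u - 1)*(u + 1/2)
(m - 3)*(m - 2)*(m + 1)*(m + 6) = m^4 + 2*m^3 - 23*m^2 + 12*m + 36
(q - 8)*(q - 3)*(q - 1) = q^3 - 12*q^2 + 35*q - 24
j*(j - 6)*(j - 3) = j^3 - 9*j^2 + 18*j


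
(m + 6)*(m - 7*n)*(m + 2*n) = m^3 - 5*m^2*n + 6*m^2 - 14*m*n^2 - 30*m*n - 84*n^2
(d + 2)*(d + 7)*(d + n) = d^3 + d^2*n + 9*d^2 + 9*d*n + 14*d + 14*n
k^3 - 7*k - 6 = (k - 3)*(k + 1)*(k + 2)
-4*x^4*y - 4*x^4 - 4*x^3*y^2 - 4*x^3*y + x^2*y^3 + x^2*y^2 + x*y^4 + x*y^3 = (-2*x + y)*(x + y)*(2*x + y)*(x*y + x)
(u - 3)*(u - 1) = u^2 - 4*u + 3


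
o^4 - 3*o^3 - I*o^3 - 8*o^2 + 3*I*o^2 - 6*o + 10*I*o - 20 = (o - 5)*(o + 2)*(o - 2*I)*(o + I)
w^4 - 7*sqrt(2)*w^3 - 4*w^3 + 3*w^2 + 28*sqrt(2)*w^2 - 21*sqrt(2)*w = w*(w - 3)*(w - 1)*(w - 7*sqrt(2))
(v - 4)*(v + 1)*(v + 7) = v^3 + 4*v^2 - 25*v - 28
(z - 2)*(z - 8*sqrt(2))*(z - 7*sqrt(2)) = z^3 - 15*sqrt(2)*z^2 - 2*z^2 + 30*sqrt(2)*z + 112*z - 224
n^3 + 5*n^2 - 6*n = n*(n - 1)*(n + 6)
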